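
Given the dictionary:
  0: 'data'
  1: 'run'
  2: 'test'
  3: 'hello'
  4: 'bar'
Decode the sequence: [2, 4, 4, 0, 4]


Look up each index in the dictionary:
  2 -> 'test'
  4 -> 'bar'
  4 -> 'bar'
  0 -> 'data'
  4 -> 'bar'

Decoded: "test bar bar data bar"


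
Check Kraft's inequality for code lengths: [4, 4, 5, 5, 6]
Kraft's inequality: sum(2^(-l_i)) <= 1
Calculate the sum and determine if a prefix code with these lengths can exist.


Sum = 2^(-4) + 2^(-4) + 2^(-5) + 2^(-5) + 2^(-6)
    = 0.0625 + 0.0625 + 0.03125 + 0.03125 + 0.015625
    = 13/64 = 0.203125
Since 0.203125 <= 1, Kraft's inequality IS satisfied.
A prefix code with these lengths CAN exist.

Kraft sum = 0.203125. Satisfied.


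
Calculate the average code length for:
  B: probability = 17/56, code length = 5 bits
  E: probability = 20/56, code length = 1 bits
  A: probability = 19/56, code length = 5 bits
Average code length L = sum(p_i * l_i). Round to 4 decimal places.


Weighted contributions p_i * l_i:
  B: (17/56) * 5 = 85/56
  E: (20/56) * 1 = 20/56
  A: (19/56) * 5 = 95/56
Sum = (85 + 20 + 95)/56 = 200/56

L = 200/56 = 3.5714 bits/symbol


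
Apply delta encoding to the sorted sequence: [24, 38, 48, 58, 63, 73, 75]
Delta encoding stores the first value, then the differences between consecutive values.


First value: 24
Deltas:
  38 - 24 = 14
  48 - 38 = 10
  58 - 48 = 10
  63 - 58 = 5
  73 - 63 = 10
  75 - 73 = 2


Delta encoded: [24, 14, 10, 10, 5, 10, 2]


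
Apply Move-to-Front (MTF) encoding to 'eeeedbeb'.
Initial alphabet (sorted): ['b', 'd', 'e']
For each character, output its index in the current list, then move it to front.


MTF encoding:
'e': index 2 in ['b', 'd', 'e'] -> ['e', 'b', 'd']
'e': index 0 in ['e', 'b', 'd'] -> ['e', 'b', 'd']
'e': index 0 in ['e', 'b', 'd'] -> ['e', 'b', 'd']
'e': index 0 in ['e', 'b', 'd'] -> ['e', 'b', 'd']
'd': index 2 in ['e', 'b', 'd'] -> ['d', 'e', 'b']
'b': index 2 in ['d', 'e', 'b'] -> ['b', 'd', 'e']
'e': index 2 in ['b', 'd', 'e'] -> ['e', 'b', 'd']
'b': index 1 in ['e', 'b', 'd'] -> ['b', 'e', 'd']


Output: [2, 0, 0, 0, 2, 2, 2, 1]


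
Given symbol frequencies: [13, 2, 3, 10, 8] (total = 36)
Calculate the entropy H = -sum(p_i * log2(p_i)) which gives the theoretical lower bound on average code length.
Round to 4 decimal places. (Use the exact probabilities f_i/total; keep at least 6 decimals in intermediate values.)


Per-symbol terms -p_i * log2(p_i) with p_i = f_i/36:
  p = 13/36 = 0.361111: log2(p) = -1.469485, -p*log2(p) = 0.530647
  p = 2/36 = 0.055556: log2(p) = -4.169925, -p*log2(p) = 0.231663
  p = 3/36 = 0.083333: log2(p) = -3.584963, -p*log2(p) = 0.298747
  p = 10/36 = 0.277778: log2(p) = -1.847997, -p*log2(p) = 0.513332
  p = 8/36 = 0.222222: log2(p) = -2.169925, -p*log2(p) = 0.482206
H = 0.530647 + 0.231663 + 0.298747 + 0.513332 + 0.482206 = 2.056595

H = 2.0566 bits/symbol


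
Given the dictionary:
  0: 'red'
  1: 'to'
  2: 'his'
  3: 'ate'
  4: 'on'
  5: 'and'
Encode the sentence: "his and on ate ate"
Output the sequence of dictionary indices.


Look up each word in the dictionary:
  'his' -> 2
  'and' -> 5
  'on' -> 4
  'ate' -> 3
  'ate' -> 3

Encoded: [2, 5, 4, 3, 3]


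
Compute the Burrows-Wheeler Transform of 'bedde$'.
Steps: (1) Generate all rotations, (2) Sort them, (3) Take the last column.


Rotations (sorted):
  0: $bedde -> last char: e
  1: bedde$ -> last char: $
  2: dde$be -> last char: e
  3: de$bed -> last char: d
  4: e$bedd -> last char: d
  5: edde$b -> last char: b


BWT = e$eddb


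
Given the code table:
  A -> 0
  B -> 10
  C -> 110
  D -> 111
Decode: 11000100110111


Decoding:
110 -> C
0 -> A
0 -> A
10 -> B
0 -> A
110 -> C
111 -> D


Result: CAABACD


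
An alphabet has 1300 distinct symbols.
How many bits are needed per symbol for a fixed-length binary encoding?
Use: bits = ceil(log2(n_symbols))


log2(1300) = 10.3443
Bracket: 2^10 = 1024 < 1300 <= 2^11 = 2048
So ceil(log2(1300)) = 11

bits = ceil(log2(1300)) = ceil(10.3443) = 11 bits


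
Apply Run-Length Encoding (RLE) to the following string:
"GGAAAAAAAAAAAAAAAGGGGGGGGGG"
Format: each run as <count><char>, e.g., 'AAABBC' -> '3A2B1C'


Scanning runs left to right:
  i=0: run of 'G' x 2 -> '2G'
  i=2: run of 'A' x 15 -> '15A'
  i=17: run of 'G' x 10 -> '10G'

RLE = 2G15A10G


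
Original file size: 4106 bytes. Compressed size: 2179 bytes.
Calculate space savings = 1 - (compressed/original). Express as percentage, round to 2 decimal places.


ratio = compressed/original = 2179/4106 = 0.530687
savings = 1 - ratio = 1 - 0.530687 = 0.469313
as a percentage: 0.469313 * 100 = 46.93%

Space savings = 1 - 2179/4106 = 46.93%


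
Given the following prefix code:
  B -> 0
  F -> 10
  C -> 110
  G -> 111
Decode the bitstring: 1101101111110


Decoding step by step:
Bits 110 -> C
Bits 110 -> C
Bits 111 -> G
Bits 111 -> G
Bits 0 -> B


Decoded message: CCGGB


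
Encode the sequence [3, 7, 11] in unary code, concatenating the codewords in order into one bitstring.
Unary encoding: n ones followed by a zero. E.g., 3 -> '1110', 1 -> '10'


Encode each number as n ones followed by a terminating 0:
  3 -> 1110 (4 bits)
  7 -> 11111110 (8 bits)
  11 -> 111111111110 (12 bits)
Total length = 4 + 8 + 12 = 24 bits.

Unary([3, 7, 11]) = 111011111110111111111110 (24 bits)


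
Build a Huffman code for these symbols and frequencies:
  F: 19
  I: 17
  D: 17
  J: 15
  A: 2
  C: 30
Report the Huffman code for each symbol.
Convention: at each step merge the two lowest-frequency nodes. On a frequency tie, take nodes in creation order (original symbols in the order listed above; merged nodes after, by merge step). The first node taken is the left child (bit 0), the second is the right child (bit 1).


Huffman tree construction:
Step 1: Merge A(2) + J(15) = 17
Step 2: Merge I(17) + D(17) = 34
Step 3: Merge (A+J)(17) + F(19) = 36
Step 4: Merge C(30) + (I+D)(34) = 64
Step 5: Merge ((A+J)+F)(36) + (C+(I+D))(64) = 100
Read each symbol's code off the tree from the root (left child = 0, right child = 1).

Codes:
  F: 01 (length 2)
  I: 110 (length 3)
  D: 111 (length 3)
  J: 001 (length 3)
  A: 000 (length 3)
  C: 10 (length 2)
Average code length: 251/100 = 2.5100 bits/symbol


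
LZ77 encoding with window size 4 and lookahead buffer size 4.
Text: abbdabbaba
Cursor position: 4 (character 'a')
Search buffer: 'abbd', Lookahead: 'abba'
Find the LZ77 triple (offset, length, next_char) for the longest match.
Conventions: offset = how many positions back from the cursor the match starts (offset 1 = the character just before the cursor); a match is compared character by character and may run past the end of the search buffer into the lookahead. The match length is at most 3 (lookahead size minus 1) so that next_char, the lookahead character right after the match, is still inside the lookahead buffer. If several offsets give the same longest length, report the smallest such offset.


Try each offset into the search buffer:
  offset=1 (pos 3, char 'd'): match length 0
  offset=2 (pos 2, char 'b'): match length 0
  offset=3 (pos 1, char 'b'): match length 0
  offset=4 (pos 0, char 'a'): match length 3
Longest match has length 3 at offset 4.
next_char = character at position 4 + 3 = 7 -> 'a'

Best match: offset=4, length=3 (matching 'abb' starting at position 0)
LZ77 triple: (4, 3, 'a')


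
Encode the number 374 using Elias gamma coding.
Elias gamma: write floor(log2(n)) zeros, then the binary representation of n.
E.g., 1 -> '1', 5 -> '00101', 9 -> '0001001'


num_bits = floor(log2(374)) + 1 = 9
leading_zeros = num_bits - 1 = 8
binary(374) = 101110110

Elias gamma(374) = '00000000' + '101110110' = 00000000101110110 (17 bits)


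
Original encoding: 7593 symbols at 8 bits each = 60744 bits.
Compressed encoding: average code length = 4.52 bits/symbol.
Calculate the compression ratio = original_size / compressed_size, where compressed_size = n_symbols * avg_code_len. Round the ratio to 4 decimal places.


original_size = n_symbols * orig_bits = 7593 * 8 = 60744 bits
compressed_size = n_symbols * avg_code_len = 7593 * 4.52 = 34320.36 bits
ratio = original_size / compressed_size = 60744 / 34320.36 = 1.7699

Compression ratio = 1.7699


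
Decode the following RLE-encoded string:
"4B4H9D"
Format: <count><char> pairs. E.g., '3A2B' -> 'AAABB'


Expanding each <count><char> pair:
  4B -> 'BBBB'
  4H -> 'HHHH'
  9D -> 'DDDDDDDDD'

Decoded = BBBBHHHHDDDDDDDDD


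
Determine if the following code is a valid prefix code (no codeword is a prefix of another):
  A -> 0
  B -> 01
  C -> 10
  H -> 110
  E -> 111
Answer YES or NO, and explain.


Checking each pair (does one codeword prefix another?):
  A='0' vs B='01': prefix -- VIOLATION

NO -- this is NOT a valid prefix code. A (0) is a prefix of B (01).


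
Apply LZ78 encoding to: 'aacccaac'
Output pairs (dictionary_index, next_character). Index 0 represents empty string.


LZ78 encoding steps:
Dictionary: {0: ''}
Step 1: w='' (idx 0), next='a' -> output (0, 'a'), add 'a' as idx 1
Step 2: w='a' (idx 1), next='c' -> output (1, 'c'), add 'ac' as idx 2
Step 3: w='' (idx 0), next='c' -> output (0, 'c'), add 'c' as idx 3
Step 4: w='c' (idx 3), next='a' -> output (3, 'a'), add 'ca' as idx 4
Step 5: w='ac' (idx 2), end of input -> output (2, '')


Encoded: [(0, 'a'), (1, 'c'), (0, 'c'), (3, 'a'), (2, '')]


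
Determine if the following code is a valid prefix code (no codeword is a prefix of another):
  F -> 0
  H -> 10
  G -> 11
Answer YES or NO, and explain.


Checking each pair (does one codeword prefix another?):
  F='0' vs H='10': no prefix
  F='0' vs G='11': no prefix
  H='10' vs F='0': no prefix
  H='10' vs G='11': no prefix
  G='11' vs F='0': no prefix
  G='11' vs H='10': no prefix
No violation found over all pairs.

YES -- this is a valid prefix code. No codeword is a prefix of any other codeword.


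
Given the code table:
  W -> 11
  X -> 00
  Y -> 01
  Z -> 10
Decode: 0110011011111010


Decoding:
01 -> Y
10 -> Z
01 -> Y
10 -> Z
11 -> W
11 -> W
10 -> Z
10 -> Z


Result: YZYZWWZZ


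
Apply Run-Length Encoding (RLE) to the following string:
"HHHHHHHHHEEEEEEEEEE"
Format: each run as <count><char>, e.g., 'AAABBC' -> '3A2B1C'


Scanning runs left to right:
  i=0: run of 'H' x 9 -> '9H'
  i=9: run of 'E' x 10 -> '10E'

RLE = 9H10E


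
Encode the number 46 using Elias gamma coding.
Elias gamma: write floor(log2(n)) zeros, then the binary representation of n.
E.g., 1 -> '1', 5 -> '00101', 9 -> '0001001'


num_bits = floor(log2(46)) + 1 = 6
leading_zeros = num_bits - 1 = 5
binary(46) = 101110

Elias gamma(46) = '00000' + '101110' = 00000101110 (11 bits)


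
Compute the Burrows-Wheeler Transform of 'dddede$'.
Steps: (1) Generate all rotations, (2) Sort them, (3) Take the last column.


Rotations (sorted):
  0: $dddede -> last char: e
  1: dddede$ -> last char: $
  2: ddede$d -> last char: d
  3: de$ddde -> last char: e
  4: dede$dd -> last char: d
  5: e$ddded -> last char: d
  6: ede$ddd -> last char: d


BWT = e$deddd


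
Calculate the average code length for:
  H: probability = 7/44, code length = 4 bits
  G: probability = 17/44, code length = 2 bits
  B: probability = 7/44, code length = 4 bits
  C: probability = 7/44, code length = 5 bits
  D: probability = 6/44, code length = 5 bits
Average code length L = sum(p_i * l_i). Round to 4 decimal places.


Weighted contributions p_i * l_i:
  H: (7/44) * 4 = 28/44
  G: (17/44) * 2 = 34/44
  B: (7/44) * 4 = 28/44
  C: (7/44) * 5 = 35/44
  D: (6/44) * 5 = 30/44
Sum = (28 + 34 + 28 + 35 + 30)/44 = 155/44

L = 155/44 = 3.5227 bits/symbol


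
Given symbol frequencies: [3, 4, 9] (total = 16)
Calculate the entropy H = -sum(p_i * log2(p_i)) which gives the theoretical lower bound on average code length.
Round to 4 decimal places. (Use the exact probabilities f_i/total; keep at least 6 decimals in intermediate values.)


Per-symbol terms -p_i * log2(p_i) with p_i = f_i/16:
  p = 3/16 = 0.187500: log2(p) = -2.415037, -p*log2(p) = 0.452820
  p = 4/16 = 0.250000: log2(p) = -2.000000, -p*log2(p) = 0.500000
  p = 9/16 = 0.562500: log2(p) = -0.830075, -p*log2(p) = 0.466917
H = 0.452820 + 0.500000 + 0.466917 = 1.419737

H = 1.4197 bits/symbol


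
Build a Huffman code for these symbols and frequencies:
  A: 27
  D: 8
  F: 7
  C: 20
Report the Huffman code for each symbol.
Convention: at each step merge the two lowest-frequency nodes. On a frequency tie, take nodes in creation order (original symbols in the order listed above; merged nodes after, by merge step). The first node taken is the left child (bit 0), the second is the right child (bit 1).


Huffman tree construction:
Step 1: Merge F(7) + D(8) = 15
Step 2: Merge (F+D)(15) + C(20) = 35
Step 3: Merge A(27) + ((F+D)+C)(35) = 62
Read each symbol's code off the tree from the root (left child = 0, right child = 1).

Codes:
  A: 0 (length 1)
  D: 101 (length 3)
  F: 100 (length 3)
  C: 11 (length 2)
Average code length: 112/62 = 1.8065 bits/symbol


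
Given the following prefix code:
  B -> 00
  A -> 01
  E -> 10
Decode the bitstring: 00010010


Decoding step by step:
Bits 00 -> B
Bits 01 -> A
Bits 00 -> B
Bits 10 -> E


Decoded message: BABE


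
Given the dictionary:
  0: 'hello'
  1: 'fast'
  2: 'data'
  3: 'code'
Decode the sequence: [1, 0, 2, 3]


Look up each index in the dictionary:
  1 -> 'fast'
  0 -> 'hello'
  2 -> 'data'
  3 -> 'code'

Decoded: "fast hello data code"


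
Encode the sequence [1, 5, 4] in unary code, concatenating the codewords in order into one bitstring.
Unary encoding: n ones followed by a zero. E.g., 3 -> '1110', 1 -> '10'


Encode each number as n ones followed by a terminating 0:
  1 -> 10 (2 bits)
  5 -> 111110 (6 bits)
  4 -> 11110 (5 bits)
Total length = 2 + 6 + 5 = 13 bits.

Unary([1, 5, 4]) = 1011111011110 (13 bits)


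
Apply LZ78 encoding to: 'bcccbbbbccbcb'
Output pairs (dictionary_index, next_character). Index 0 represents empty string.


LZ78 encoding steps:
Dictionary: {0: ''}
Step 1: w='' (idx 0), next='b' -> output (0, 'b'), add 'b' as idx 1
Step 2: w='' (idx 0), next='c' -> output (0, 'c'), add 'c' as idx 2
Step 3: w='c' (idx 2), next='c' -> output (2, 'c'), add 'cc' as idx 3
Step 4: w='b' (idx 1), next='b' -> output (1, 'b'), add 'bb' as idx 4
Step 5: w='bb' (idx 4), next='c' -> output (4, 'c'), add 'bbc' as idx 5
Step 6: w='c' (idx 2), next='b' -> output (2, 'b'), add 'cb' as idx 6
Step 7: w='cb' (idx 6), end of input -> output (6, '')


Encoded: [(0, 'b'), (0, 'c'), (2, 'c'), (1, 'b'), (4, 'c'), (2, 'b'), (6, '')]


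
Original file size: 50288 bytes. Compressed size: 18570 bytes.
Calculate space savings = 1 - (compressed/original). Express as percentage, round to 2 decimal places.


ratio = compressed/original = 18570/50288 = 0.369273
savings = 1 - ratio = 1 - 0.369273 = 0.630727
as a percentage: 0.630727 * 100 = 63.07%

Space savings = 1 - 18570/50288 = 63.07%


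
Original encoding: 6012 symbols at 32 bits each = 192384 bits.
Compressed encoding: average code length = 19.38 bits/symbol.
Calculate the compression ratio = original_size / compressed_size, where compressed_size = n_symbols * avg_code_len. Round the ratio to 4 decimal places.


original_size = n_symbols * orig_bits = 6012 * 32 = 192384 bits
compressed_size = n_symbols * avg_code_len = 6012 * 19.38 = 116512.56 bits
ratio = original_size / compressed_size = 192384 / 116512.56 = 1.6512

Compression ratio = 1.6512


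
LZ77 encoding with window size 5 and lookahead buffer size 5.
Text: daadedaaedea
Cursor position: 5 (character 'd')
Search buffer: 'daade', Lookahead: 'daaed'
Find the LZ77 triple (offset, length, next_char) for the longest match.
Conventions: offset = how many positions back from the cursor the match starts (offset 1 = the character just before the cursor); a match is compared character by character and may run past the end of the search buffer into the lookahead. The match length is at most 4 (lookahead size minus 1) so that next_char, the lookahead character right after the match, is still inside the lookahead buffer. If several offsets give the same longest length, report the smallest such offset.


Try each offset into the search buffer:
  offset=1 (pos 4, char 'e'): match length 0
  offset=2 (pos 3, char 'd'): match length 1
  offset=3 (pos 2, char 'a'): match length 0
  offset=4 (pos 1, char 'a'): match length 0
  offset=5 (pos 0, char 'd'): match length 3
Longest match has length 3 at offset 5.
next_char = character at position 5 + 3 = 8 -> 'e'

Best match: offset=5, length=3 (matching 'daa' starting at position 0)
LZ77 triple: (5, 3, 'e')


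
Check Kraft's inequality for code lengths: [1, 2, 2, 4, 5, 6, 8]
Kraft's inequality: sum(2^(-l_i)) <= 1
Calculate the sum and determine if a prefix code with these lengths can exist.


Sum = 2^(-1) + 2^(-2) + 2^(-2) + 2^(-4) + 2^(-5) + 2^(-6) + 2^(-8)
    = 0.5 + 0.25 + 0.25 + 0.0625 + 0.03125 + 0.015625 + 0.00390625
    = 285/256 = 1.11328125
Since 1.11328125 > 1, Kraft's inequality is NOT satisfied.
A prefix code with these lengths CANNOT exist.

Kraft sum = 1.11328125. Not satisfied.


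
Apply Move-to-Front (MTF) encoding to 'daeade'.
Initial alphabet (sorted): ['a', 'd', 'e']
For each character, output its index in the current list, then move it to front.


MTF encoding:
'd': index 1 in ['a', 'd', 'e'] -> ['d', 'a', 'e']
'a': index 1 in ['d', 'a', 'e'] -> ['a', 'd', 'e']
'e': index 2 in ['a', 'd', 'e'] -> ['e', 'a', 'd']
'a': index 1 in ['e', 'a', 'd'] -> ['a', 'e', 'd']
'd': index 2 in ['a', 'e', 'd'] -> ['d', 'a', 'e']
'e': index 2 in ['d', 'a', 'e'] -> ['e', 'd', 'a']


Output: [1, 1, 2, 1, 2, 2]


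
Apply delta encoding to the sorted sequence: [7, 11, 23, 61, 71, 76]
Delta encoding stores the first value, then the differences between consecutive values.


First value: 7
Deltas:
  11 - 7 = 4
  23 - 11 = 12
  61 - 23 = 38
  71 - 61 = 10
  76 - 71 = 5


Delta encoded: [7, 4, 12, 38, 10, 5]


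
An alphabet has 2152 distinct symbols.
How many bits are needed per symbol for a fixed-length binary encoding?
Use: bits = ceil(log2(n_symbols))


log2(2152) = 11.0715
Bracket: 2^11 = 2048 < 2152 <= 2^12 = 4096
So ceil(log2(2152)) = 12

bits = ceil(log2(2152)) = ceil(11.0715) = 12 bits


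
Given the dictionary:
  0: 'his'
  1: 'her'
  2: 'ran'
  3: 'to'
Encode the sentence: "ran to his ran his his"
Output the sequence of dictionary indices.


Look up each word in the dictionary:
  'ran' -> 2
  'to' -> 3
  'his' -> 0
  'ran' -> 2
  'his' -> 0
  'his' -> 0

Encoded: [2, 3, 0, 2, 0, 0]


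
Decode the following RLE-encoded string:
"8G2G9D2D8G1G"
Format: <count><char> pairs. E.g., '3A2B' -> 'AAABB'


Expanding each <count><char> pair:
  8G -> 'GGGGGGGG'
  2G -> 'GG'
  9D -> 'DDDDDDDDD'
  2D -> 'DD'
  8G -> 'GGGGGGGG'
  1G -> 'G'

Decoded = GGGGGGGGGGDDDDDDDDDDDGGGGGGGGG


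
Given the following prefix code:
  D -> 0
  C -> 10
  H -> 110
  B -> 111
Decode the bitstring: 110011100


Decoding step by step:
Bits 110 -> H
Bits 0 -> D
Bits 111 -> B
Bits 0 -> D
Bits 0 -> D


Decoded message: HDBDD


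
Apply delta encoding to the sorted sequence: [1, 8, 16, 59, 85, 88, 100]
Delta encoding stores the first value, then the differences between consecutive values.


First value: 1
Deltas:
  8 - 1 = 7
  16 - 8 = 8
  59 - 16 = 43
  85 - 59 = 26
  88 - 85 = 3
  100 - 88 = 12


Delta encoded: [1, 7, 8, 43, 26, 3, 12]


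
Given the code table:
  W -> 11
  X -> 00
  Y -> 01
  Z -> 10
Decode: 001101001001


Decoding:
00 -> X
11 -> W
01 -> Y
00 -> X
10 -> Z
01 -> Y


Result: XWYXZY


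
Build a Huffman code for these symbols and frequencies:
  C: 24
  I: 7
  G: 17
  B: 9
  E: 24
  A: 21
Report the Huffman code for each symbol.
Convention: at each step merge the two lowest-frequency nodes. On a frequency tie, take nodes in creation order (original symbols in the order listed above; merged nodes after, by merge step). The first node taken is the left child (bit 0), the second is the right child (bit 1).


Huffman tree construction:
Step 1: Merge I(7) + B(9) = 16
Step 2: Merge (I+B)(16) + G(17) = 33
Step 3: Merge A(21) + C(24) = 45
Step 4: Merge E(24) + ((I+B)+G)(33) = 57
Step 5: Merge (A+C)(45) + (E+((I+B)+G))(57) = 102
Read each symbol's code off the tree from the root (left child = 0, right child = 1).

Codes:
  C: 01 (length 2)
  I: 1100 (length 4)
  G: 111 (length 3)
  B: 1101 (length 4)
  E: 10 (length 2)
  A: 00 (length 2)
Average code length: 253/102 = 2.4804 bits/symbol


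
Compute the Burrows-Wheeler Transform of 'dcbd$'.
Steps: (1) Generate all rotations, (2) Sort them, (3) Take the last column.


Rotations (sorted):
  0: $dcbd -> last char: d
  1: bd$dc -> last char: c
  2: cbd$d -> last char: d
  3: d$dcb -> last char: b
  4: dcbd$ -> last char: $


BWT = dcdb$


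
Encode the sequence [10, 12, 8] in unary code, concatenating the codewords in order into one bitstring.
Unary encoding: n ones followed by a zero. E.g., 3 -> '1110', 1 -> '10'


Encode each number as n ones followed by a terminating 0:
  10 -> 11111111110 (11 bits)
  12 -> 1111111111110 (13 bits)
  8 -> 111111110 (9 bits)
Total length = 11 + 13 + 9 = 33 bits.

Unary([10, 12, 8]) = 111111111101111111111110111111110 (33 bits)


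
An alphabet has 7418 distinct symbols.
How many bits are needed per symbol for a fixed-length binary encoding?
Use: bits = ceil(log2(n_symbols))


log2(7418) = 12.8568
Bracket: 2^12 = 4096 < 7418 <= 2^13 = 8192
So ceil(log2(7418)) = 13

bits = ceil(log2(7418)) = ceil(12.8568) = 13 bits


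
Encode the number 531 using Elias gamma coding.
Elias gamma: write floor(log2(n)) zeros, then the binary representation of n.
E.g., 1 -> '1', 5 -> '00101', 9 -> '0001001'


num_bits = floor(log2(531)) + 1 = 10
leading_zeros = num_bits - 1 = 9
binary(531) = 1000010011

Elias gamma(531) = '000000000' + '1000010011' = 0000000001000010011 (19 bits)


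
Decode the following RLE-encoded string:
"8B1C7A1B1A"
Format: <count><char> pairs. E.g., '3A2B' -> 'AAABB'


Expanding each <count><char> pair:
  8B -> 'BBBBBBBB'
  1C -> 'C'
  7A -> 'AAAAAAA'
  1B -> 'B'
  1A -> 'A'

Decoded = BBBBBBBBCAAAAAAABA


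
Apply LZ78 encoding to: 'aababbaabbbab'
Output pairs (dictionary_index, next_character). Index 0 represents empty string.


LZ78 encoding steps:
Dictionary: {0: ''}
Step 1: w='' (idx 0), next='a' -> output (0, 'a'), add 'a' as idx 1
Step 2: w='a' (idx 1), next='b' -> output (1, 'b'), add 'ab' as idx 2
Step 3: w='ab' (idx 2), next='b' -> output (2, 'b'), add 'abb' as idx 3
Step 4: w='a' (idx 1), next='a' -> output (1, 'a'), add 'aa' as idx 4
Step 5: w='' (idx 0), next='b' -> output (0, 'b'), add 'b' as idx 5
Step 6: w='b' (idx 5), next='b' -> output (5, 'b'), add 'bb' as idx 6
Step 7: w='ab' (idx 2), end of input -> output (2, '')


Encoded: [(0, 'a'), (1, 'b'), (2, 'b'), (1, 'a'), (0, 'b'), (5, 'b'), (2, '')]


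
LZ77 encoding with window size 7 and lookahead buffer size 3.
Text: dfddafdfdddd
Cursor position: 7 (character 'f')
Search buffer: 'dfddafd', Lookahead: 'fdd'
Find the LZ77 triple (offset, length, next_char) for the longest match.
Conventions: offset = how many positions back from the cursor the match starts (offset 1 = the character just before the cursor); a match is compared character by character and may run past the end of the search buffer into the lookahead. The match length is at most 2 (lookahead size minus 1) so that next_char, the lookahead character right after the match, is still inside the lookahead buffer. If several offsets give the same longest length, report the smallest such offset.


Try each offset into the search buffer:
  offset=1 (pos 6, char 'd'): match length 0
  offset=2 (pos 5, char 'f'): match length 2
  offset=3 (pos 4, char 'a'): match length 0
  offset=4 (pos 3, char 'd'): match length 0
  offset=5 (pos 2, char 'd'): match length 0
  offset=6 (pos 1, char 'f'): match length 2
  offset=7 (pos 0, char 'd'): match length 0
Longest match has length 2, found at offsets 2, 6; take the smallest, offset 2.
next_char = character at position 7 + 2 = 9 -> 'd'

Best match: offset=2, length=2 (matching 'fd' starting at position 5)
LZ77 triple: (2, 2, 'd')


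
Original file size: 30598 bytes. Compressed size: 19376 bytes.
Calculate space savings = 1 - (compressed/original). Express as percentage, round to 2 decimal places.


ratio = compressed/original = 19376/30598 = 0.633244
savings = 1 - ratio = 1 - 0.633244 = 0.366756
as a percentage: 0.366756 * 100 = 36.68%

Space savings = 1 - 19376/30598 = 36.68%


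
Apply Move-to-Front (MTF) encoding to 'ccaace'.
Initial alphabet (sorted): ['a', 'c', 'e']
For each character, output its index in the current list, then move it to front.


MTF encoding:
'c': index 1 in ['a', 'c', 'e'] -> ['c', 'a', 'e']
'c': index 0 in ['c', 'a', 'e'] -> ['c', 'a', 'e']
'a': index 1 in ['c', 'a', 'e'] -> ['a', 'c', 'e']
'a': index 0 in ['a', 'c', 'e'] -> ['a', 'c', 'e']
'c': index 1 in ['a', 'c', 'e'] -> ['c', 'a', 'e']
'e': index 2 in ['c', 'a', 'e'] -> ['e', 'c', 'a']


Output: [1, 0, 1, 0, 1, 2]


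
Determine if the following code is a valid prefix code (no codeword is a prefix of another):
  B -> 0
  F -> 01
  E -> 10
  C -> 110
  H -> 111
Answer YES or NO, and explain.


Checking each pair (does one codeword prefix another?):
  B='0' vs F='01': prefix -- VIOLATION

NO -- this is NOT a valid prefix code. B (0) is a prefix of F (01).


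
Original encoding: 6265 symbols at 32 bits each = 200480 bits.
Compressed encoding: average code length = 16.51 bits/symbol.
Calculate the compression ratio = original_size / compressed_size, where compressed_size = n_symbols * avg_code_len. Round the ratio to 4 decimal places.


original_size = n_symbols * orig_bits = 6265 * 32 = 200480 bits
compressed_size = n_symbols * avg_code_len = 6265 * 16.51 = 103435.15 bits
ratio = original_size / compressed_size = 200480 / 103435.15 = 1.9382

Compression ratio = 1.9382


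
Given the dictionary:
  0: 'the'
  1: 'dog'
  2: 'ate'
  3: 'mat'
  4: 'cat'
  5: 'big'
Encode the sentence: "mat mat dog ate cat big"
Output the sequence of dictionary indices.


Look up each word in the dictionary:
  'mat' -> 3
  'mat' -> 3
  'dog' -> 1
  'ate' -> 2
  'cat' -> 4
  'big' -> 5

Encoded: [3, 3, 1, 2, 4, 5]


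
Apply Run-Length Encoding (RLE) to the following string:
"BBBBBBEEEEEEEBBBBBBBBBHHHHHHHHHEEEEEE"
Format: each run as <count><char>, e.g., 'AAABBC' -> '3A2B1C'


Scanning runs left to right:
  i=0: run of 'B' x 6 -> '6B'
  i=6: run of 'E' x 7 -> '7E'
  i=13: run of 'B' x 9 -> '9B'
  i=22: run of 'H' x 9 -> '9H'
  i=31: run of 'E' x 6 -> '6E'

RLE = 6B7E9B9H6E


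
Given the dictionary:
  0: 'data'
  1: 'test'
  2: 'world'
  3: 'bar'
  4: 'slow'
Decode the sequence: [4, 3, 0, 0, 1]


Look up each index in the dictionary:
  4 -> 'slow'
  3 -> 'bar'
  0 -> 'data'
  0 -> 'data'
  1 -> 'test'

Decoded: "slow bar data data test"


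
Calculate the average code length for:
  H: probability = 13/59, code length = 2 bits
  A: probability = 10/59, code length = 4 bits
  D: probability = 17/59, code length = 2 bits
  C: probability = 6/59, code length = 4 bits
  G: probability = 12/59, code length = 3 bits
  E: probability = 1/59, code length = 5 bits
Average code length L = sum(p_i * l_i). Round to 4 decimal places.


Weighted contributions p_i * l_i:
  H: (13/59) * 2 = 26/59
  A: (10/59) * 4 = 40/59
  D: (17/59) * 2 = 34/59
  C: (6/59) * 4 = 24/59
  G: (12/59) * 3 = 36/59
  E: (1/59) * 5 = 5/59
Sum = (26 + 40 + 34 + 24 + 36 + 5)/59 = 165/59

L = 165/59 = 2.7966 bits/symbol


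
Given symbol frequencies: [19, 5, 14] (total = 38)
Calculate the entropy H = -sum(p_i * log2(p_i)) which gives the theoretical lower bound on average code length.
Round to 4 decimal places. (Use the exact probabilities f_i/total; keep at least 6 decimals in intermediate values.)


Per-symbol terms -p_i * log2(p_i) with p_i = f_i/38:
  p = 19/38 = 0.500000: log2(p) = -1.000000, -p*log2(p) = 0.500000
  p = 5/38 = 0.131579: log2(p) = -2.925999, -p*log2(p) = 0.385000
  p = 14/38 = 0.368421: log2(p) = -1.440573, -p*log2(p) = 0.530737
H = 0.500000 + 0.385000 + 0.530737 = 1.415737

H = 1.4157 bits/symbol


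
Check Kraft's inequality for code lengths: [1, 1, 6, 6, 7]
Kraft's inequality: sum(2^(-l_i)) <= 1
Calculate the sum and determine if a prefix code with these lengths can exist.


Sum = 2^(-1) + 2^(-1) + 2^(-6) + 2^(-6) + 2^(-7)
    = 0.5 + 0.5 + 0.015625 + 0.015625 + 0.0078125
    = 133/128 = 1.0390625
Since 1.0390625 > 1, Kraft's inequality is NOT satisfied.
A prefix code with these lengths CANNOT exist.

Kraft sum = 1.0390625. Not satisfied.


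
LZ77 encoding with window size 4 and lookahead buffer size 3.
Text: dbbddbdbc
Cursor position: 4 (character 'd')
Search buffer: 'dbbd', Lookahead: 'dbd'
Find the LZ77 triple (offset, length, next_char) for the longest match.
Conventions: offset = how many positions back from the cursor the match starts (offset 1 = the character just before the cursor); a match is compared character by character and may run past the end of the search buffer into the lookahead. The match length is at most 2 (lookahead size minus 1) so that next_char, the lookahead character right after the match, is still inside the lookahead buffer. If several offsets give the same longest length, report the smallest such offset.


Try each offset into the search buffer:
  offset=1 (pos 3, char 'd'): match length 1
  offset=2 (pos 2, char 'b'): match length 0
  offset=3 (pos 1, char 'b'): match length 0
  offset=4 (pos 0, char 'd'): match length 2
Longest match has length 2 at offset 4.
next_char = character at position 4 + 2 = 6 -> 'd'

Best match: offset=4, length=2 (matching 'db' starting at position 0)
LZ77 triple: (4, 2, 'd')


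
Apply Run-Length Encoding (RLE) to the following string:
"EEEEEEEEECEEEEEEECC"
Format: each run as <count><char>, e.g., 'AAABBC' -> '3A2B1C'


Scanning runs left to right:
  i=0: run of 'E' x 9 -> '9E'
  i=9: run of 'C' x 1 -> '1C'
  i=10: run of 'E' x 7 -> '7E'
  i=17: run of 'C' x 2 -> '2C'

RLE = 9E1C7E2C


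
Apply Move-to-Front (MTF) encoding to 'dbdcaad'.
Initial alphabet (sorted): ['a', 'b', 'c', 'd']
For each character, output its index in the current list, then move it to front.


MTF encoding:
'd': index 3 in ['a', 'b', 'c', 'd'] -> ['d', 'a', 'b', 'c']
'b': index 2 in ['d', 'a', 'b', 'c'] -> ['b', 'd', 'a', 'c']
'd': index 1 in ['b', 'd', 'a', 'c'] -> ['d', 'b', 'a', 'c']
'c': index 3 in ['d', 'b', 'a', 'c'] -> ['c', 'd', 'b', 'a']
'a': index 3 in ['c', 'd', 'b', 'a'] -> ['a', 'c', 'd', 'b']
'a': index 0 in ['a', 'c', 'd', 'b'] -> ['a', 'c', 'd', 'b']
'd': index 2 in ['a', 'c', 'd', 'b'] -> ['d', 'a', 'c', 'b']


Output: [3, 2, 1, 3, 3, 0, 2]


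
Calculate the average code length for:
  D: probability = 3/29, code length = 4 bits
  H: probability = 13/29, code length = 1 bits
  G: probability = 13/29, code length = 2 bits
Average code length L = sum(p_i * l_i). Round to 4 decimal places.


Weighted contributions p_i * l_i:
  D: (3/29) * 4 = 12/29
  H: (13/29) * 1 = 13/29
  G: (13/29) * 2 = 26/29
Sum = (12 + 13 + 26)/29 = 51/29

L = 51/29 = 1.7586 bits/symbol


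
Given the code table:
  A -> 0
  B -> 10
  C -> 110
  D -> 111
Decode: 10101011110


Decoding:
10 -> B
10 -> B
10 -> B
111 -> D
10 -> B


Result: BBBDB


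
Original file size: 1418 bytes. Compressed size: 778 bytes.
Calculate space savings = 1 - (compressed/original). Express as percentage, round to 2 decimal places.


ratio = compressed/original = 778/1418 = 0.54866
savings = 1 - ratio = 1 - 0.54866 = 0.45134
as a percentage: 0.45134 * 100 = 45.13%

Space savings = 1 - 778/1418 = 45.13%


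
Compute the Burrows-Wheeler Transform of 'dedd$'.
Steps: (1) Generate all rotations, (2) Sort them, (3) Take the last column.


Rotations (sorted):
  0: $dedd -> last char: d
  1: d$ded -> last char: d
  2: dd$de -> last char: e
  3: dedd$ -> last char: $
  4: edd$d -> last char: d


BWT = dde$d


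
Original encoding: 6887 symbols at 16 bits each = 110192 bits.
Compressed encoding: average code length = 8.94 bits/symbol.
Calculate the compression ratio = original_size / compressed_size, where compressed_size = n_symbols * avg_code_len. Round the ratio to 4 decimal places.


original_size = n_symbols * orig_bits = 6887 * 16 = 110192 bits
compressed_size = n_symbols * avg_code_len = 6887 * 8.94 = 61569.78 bits
ratio = original_size / compressed_size = 110192 / 61569.78 = 1.7897

Compression ratio = 1.7897


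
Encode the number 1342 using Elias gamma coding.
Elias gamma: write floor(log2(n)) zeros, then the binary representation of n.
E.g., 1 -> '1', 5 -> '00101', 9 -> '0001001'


num_bits = floor(log2(1342)) + 1 = 11
leading_zeros = num_bits - 1 = 10
binary(1342) = 10100111110

Elias gamma(1342) = '0000000000' + '10100111110' = 000000000010100111110 (21 bits)


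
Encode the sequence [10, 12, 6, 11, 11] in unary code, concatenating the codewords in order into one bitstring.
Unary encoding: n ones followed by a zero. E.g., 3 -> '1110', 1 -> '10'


Encode each number as n ones followed by a terminating 0:
  10 -> 11111111110 (11 bits)
  12 -> 1111111111110 (13 bits)
  6 -> 1111110 (7 bits)
  11 -> 111111111110 (12 bits)
  11 -> 111111111110 (12 bits)
Total length = 11 + 13 + 7 + 12 + 12 = 55 bits.

Unary([10, 12, 6, 11, 11]) = 1111111111011111111111101111110111111111110111111111110 (55 bits)


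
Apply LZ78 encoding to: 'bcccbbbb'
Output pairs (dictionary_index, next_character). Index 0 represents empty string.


LZ78 encoding steps:
Dictionary: {0: ''}
Step 1: w='' (idx 0), next='b' -> output (0, 'b'), add 'b' as idx 1
Step 2: w='' (idx 0), next='c' -> output (0, 'c'), add 'c' as idx 2
Step 3: w='c' (idx 2), next='c' -> output (2, 'c'), add 'cc' as idx 3
Step 4: w='b' (idx 1), next='b' -> output (1, 'b'), add 'bb' as idx 4
Step 5: w='bb' (idx 4), end of input -> output (4, '')


Encoded: [(0, 'b'), (0, 'c'), (2, 'c'), (1, 'b'), (4, '')]


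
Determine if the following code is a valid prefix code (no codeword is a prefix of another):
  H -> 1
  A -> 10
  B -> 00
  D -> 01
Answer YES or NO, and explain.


Checking each pair (does one codeword prefix another?):
  H='1' vs A='10': prefix -- VIOLATION

NO -- this is NOT a valid prefix code. H (1) is a prefix of A (10).


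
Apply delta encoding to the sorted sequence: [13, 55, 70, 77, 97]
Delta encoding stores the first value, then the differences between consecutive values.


First value: 13
Deltas:
  55 - 13 = 42
  70 - 55 = 15
  77 - 70 = 7
  97 - 77 = 20


Delta encoded: [13, 42, 15, 7, 20]


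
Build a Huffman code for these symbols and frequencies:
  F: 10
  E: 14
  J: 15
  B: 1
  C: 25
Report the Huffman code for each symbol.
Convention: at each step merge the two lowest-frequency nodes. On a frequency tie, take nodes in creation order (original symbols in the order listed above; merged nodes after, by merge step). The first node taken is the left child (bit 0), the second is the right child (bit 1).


Huffman tree construction:
Step 1: Merge B(1) + F(10) = 11
Step 2: Merge (B+F)(11) + E(14) = 25
Step 3: Merge J(15) + C(25) = 40
Step 4: Merge ((B+F)+E)(25) + (J+C)(40) = 65
Read each symbol's code off the tree from the root (left child = 0, right child = 1).

Codes:
  F: 001 (length 3)
  E: 01 (length 2)
  J: 10 (length 2)
  B: 000 (length 3)
  C: 11 (length 2)
Average code length: 141/65 = 2.1692 bits/symbol


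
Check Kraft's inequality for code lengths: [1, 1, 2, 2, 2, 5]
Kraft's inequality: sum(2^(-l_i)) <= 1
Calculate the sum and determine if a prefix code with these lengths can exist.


Sum = 2^(-1) + 2^(-1) + 2^(-2) + 2^(-2) + 2^(-2) + 2^(-5)
    = 0.5 + 0.5 + 0.25 + 0.25 + 0.25 + 0.03125
    = 57/32 = 1.78125
Since 1.78125 > 1, Kraft's inequality is NOT satisfied.
A prefix code with these lengths CANNOT exist.

Kraft sum = 1.78125. Not satisfied.


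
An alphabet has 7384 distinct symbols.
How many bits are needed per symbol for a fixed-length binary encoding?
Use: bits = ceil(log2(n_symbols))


log2(7384) = 12.8502
Bracket: 2^12 = 4096 < 7384 <= 2^13 = 8192
So ceil(log2(7384)) = 13

bits = ceil(log2(7384)) = ceil(12.8502) = 13 bits


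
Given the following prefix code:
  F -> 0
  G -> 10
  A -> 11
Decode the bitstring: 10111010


Decoding step by step:
Bits 10 -> G
Bits 11 -> A
Bits 10 -> G
Bits 10 -> G


Decoded message: GAGG


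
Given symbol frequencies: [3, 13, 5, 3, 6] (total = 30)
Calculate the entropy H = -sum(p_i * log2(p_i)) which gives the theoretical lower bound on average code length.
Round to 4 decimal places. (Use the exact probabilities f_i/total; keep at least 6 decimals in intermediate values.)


Per-symbol terms -p_i * log2(p_i) with p_i = f_i/30:
  p = 3/30 = 0.100000: log2(p) = -3.321928, -p*log2(p) = 0.332193
  p = 13/30 = 0.433333: log2(p) = -1.206451, -p*log2(p) = 0.522795
  p = 5/30 = 0.166667: log2(p) = -2.584963, -p*log2(p) = 0.430827
  p = 3/30 = 0.100000: log2(p) = -3.321928, -p*log2(p) = 0.332193
  p = 6/30 = 0.200000: log2(p) = -2.321928, -p*log2(p) = 0.464386
H = 0.332193 + 0.522795 + 0.430827 + 0.332193 + 0.464386 = 2.082394

H = 2.0824 bits/symbol


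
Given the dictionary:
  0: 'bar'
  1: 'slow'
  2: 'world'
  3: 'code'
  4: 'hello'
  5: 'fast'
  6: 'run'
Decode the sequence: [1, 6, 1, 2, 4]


Look up each index in the dictionary:
  1 -> 'slow'
  6 -> 'run'
  1 -> 'slow'
  2 -> 'world'
  4 -> 'hello'

Decoded: "slow run slow world hello"


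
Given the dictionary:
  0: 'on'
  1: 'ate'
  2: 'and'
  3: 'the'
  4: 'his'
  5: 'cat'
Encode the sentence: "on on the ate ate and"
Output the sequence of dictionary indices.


Look up each word in the dictionary:
  'on' -> 0
  'on' -> 0
  'the' -> 3
  'ate' -> 1
  'ate' -> 1
  'and' -> 2

Encoded: [0, 0, 3, 1, 1, 2]


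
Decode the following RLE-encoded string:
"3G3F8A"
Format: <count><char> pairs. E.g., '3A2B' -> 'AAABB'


Expanding each <count><char> pair:
  3G -> 'GGG'
  3F -> 'FFF'
  8A -> 'AAAAAAAA'

Decoded = GGGFFFAAAAAAAA


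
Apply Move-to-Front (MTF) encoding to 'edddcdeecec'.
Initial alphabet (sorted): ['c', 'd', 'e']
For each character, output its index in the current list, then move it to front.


MTF encoding:
'e': index 2 in ['c', 'd', 'e'] -> ['e', 'c', 'd']
'd': index 2 in ['e', 'c', 'd'] -> ['d', 'e', 'c']
'd': index 0 in ['d', 'e', 'c'] -> ['d', 'e', 'c']
'd': index 0 in ['d', 'e', 'c'] -> ['d', 'e', 'c']
'c': index 2 in ['d', 'e', 'c'] -> ['c', 'd', 'e']
'd': index 1 in ['c', 'd', 'e'] -> ['d', 'c', 'e']
'e': index 2 in ['d', 'c', 'e'] -> ['e', 'd', 'c']
'e': index 0 in ['e', 'd', 'c'] -> ['e', 'd', 'c']
'c': index 2 in ['e', 'd', 'c'] -> ['c', 'e', 'd']
'e': index 1 in ['c', 'e', 'd'] -> ['e', 'c', 'd']
'c': index 1 in ['e', 'c', 'd'] -> ['c', 'e', 'd']


Output: [2, 2, 0, 0, 2, 1, 2, 0, 2, 1, 1]


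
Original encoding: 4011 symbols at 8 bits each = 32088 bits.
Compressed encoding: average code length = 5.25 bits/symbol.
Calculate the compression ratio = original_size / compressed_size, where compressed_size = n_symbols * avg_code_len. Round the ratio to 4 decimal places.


original_size = n_symbols * orig_bits = 4011 * 8 = 32088 bits
compressed_size = n_symbols * avg_code_len = 4011 * 5.25 = 21057.75 bits
ratio = original_size / compressed_size = 32088 / 21057.75 = 1.5238

Compression ratio = 1.5238


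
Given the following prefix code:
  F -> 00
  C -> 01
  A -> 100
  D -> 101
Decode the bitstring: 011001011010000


Decoding step by step:
Bits 01 -> C
Bits 100 -> A
Bits 101 -> D
Bits 101 -> D
Bits 00 -> F
Bits 00 -> F


Decoded message: CADDFF


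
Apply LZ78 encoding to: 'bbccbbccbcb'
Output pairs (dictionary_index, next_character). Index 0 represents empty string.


LZ78 encoding steps:
Dictionary: {0: ''}
Step 1: w='' (idx 0), next='b' -> output (0, 'b'), add 'b' as idx 1
Step 2: w='b' (idx 1), next='c' -> output (1, 'c'), add 'bc' as idx 2
Step 3: w='' (idx 0), next='c' -> output (0, 'c'), add 'c' as idx 3
Step 4: w='b' (idx 1), next='b' -> output (1, 'b'), add 'bb' as idx 4
Step 5: w='c' (idx 3), next='c' -> output (3, 'c'), add 'cc' as idx 5
Step 6: w='bc' (idx 2), next='b' -> output (2, 'b'), add 'bcb' as idx 6


Encoded: [(0, 'b'), (1, 'c'), (0, 'c'), (1, 'b'), (3, 'c'), (2, 'b')]
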